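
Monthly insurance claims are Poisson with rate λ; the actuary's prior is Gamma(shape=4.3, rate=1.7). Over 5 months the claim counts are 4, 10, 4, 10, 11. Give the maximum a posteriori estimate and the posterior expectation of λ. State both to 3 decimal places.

Σ counts = 39. Posterior: Gamma(shape = 4.3+39 = 43.3, rate = 1.7+5 = 6.7).
Mode = (α−1)/β = 42.3/6.7 = 6.313.
Mean = α/β = 43.3/6.7 = 6.463.

MAP = 6.313; posterior mean = 6.463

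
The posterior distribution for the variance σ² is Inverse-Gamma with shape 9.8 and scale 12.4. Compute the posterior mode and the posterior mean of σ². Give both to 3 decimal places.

Mode = β/(α+1) = 12.4/10.8 = 1.148.
Mean = β/(α−1) = 12.4/8.8 = 1.409.
The posterior is right-skewed, so the mean exceeds the mode.

MAP: 1.148. Posterior mean: 1.409.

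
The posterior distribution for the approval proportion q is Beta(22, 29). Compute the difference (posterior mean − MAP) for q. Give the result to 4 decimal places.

Mode = (22−1)/(22+29−2) = 21/49 = 0.4286.
Mean = 22/(22+29) = 22/51 = 0.4314.
Difference = 0.4314 − 0.4286 = 0.0028.
The posterior is right-skewed, so the mean exceeds the mode.

0.0028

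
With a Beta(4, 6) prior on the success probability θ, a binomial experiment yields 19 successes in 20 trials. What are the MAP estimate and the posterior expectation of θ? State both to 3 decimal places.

MAP = 0.786, posterior mean = 0.767

Posterior: Beta(4+19, 6+1) = Beta(23, 7).
Mode = (23−1)/(23+7−2) = 22/28 = 0.786.
Mean = 23/(23+7) = 23/30 = 0.767.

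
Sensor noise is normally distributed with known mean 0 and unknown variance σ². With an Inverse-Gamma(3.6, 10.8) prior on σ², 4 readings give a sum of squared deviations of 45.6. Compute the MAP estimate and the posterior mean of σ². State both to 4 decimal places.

MAP: 5.0909. Posterior mean: 7.3043.

Posterior: Inverse-Gamma(shape = 3.6+4/2 = 5.6, scale = 10.8+45.6/2 = 33.6).
Mode = β/(α+1) = 33.6/6.6 = 5.0909.
Mean = β/(α−1) = 33.6/4.6 = 7.3043.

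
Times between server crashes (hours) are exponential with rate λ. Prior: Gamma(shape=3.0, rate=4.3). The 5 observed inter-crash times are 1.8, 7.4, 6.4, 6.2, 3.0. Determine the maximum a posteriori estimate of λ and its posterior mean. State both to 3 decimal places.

Σ times = 24.8. Posterior: Gamma(shape = 3.0+5 = 8.0, rate = 4.3+24.8 = 29.1).
Mode = (α−1)/β = 7.0/29.1 = 0.241.
Mean = α/β = 8.0/29.1 = 0.275.
Mean > mode: the posterior has a right tail.

MAP = 0.241, posterior mean = 0.275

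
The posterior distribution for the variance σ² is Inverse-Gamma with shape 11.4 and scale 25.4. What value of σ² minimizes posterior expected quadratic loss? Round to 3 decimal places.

Mode = β/(α+1) = 25.4/12.4 = 2.048.
Mean = β/(α−1) = 25.4/10.4 = 2.442.
Quadratic loss ⇒ the optimal estimator is the posterior mean.

2.442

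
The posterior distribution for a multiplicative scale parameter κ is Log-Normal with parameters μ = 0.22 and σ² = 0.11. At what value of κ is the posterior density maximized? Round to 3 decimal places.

1.116

Mode = exp(μ − σ²) = exp(0.11) = 1.116.
Mean = exp(μ + σ²/2) = exp(0.275) = 1.317.
This is the posterior mode — the MAP estimate.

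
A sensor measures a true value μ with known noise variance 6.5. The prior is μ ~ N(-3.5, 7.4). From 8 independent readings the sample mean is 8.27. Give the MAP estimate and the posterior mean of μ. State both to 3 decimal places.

Posterior for μ is Normal. Precision-weighted mean: (1/7.4·-3.5 + 8/6.5·8.27) / (1/7.4 + 8/6.5) = 7.106.
A Normal posterior is symmetric, so mode = mean.

MAP = 7.106; posterior mean = 7.106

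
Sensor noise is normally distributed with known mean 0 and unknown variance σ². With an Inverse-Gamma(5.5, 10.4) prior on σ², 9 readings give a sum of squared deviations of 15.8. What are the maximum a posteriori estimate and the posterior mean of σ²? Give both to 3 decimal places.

Posterior: Inverse-Gamma(shape = 5.5+9/2 = 10.0, scale = 10.4+15.8/2 = 18.3).
Mode = β/(α+1) = 18.3/11.0 = 1.664.
Mean = β/(α−1) = 18.3/9.0 = 2.033.

maximum a posteriori estimate = 1.664, posterior mean = 2.033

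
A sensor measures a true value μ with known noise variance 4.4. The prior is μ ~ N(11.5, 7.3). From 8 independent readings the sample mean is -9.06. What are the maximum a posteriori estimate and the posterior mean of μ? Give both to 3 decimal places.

Posterior for μ is Normal. Precision-weighted mean: (1/7.3·11.5 + 8/4.4·-9.06) / (1/7.3 + 8/4.4) = -7.619.
A Normal posterior is symmetric, so mode = mean.

μ_MAP = -7.619, E[μ|data] = -7.619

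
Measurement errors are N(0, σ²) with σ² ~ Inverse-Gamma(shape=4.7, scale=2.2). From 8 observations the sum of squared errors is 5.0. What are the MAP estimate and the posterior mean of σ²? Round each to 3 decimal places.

MAP: 0.485. Posterior mean: 0.610.

Posterior: Inverse-Gamma(shape = 4.7+8/2 = 8.7, scale = 2.2+5.0/2 = 4.7).
Mode = β/(α+1) = 4.7/9.7 = 0.485.
Mean = β/(α−1) = 4.7/7.7 = 0.610.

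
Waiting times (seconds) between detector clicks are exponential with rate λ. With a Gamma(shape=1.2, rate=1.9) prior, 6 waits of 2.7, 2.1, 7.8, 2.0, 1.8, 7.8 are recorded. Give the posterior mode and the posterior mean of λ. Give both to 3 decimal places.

Σ times = 24.2. Posterior: Gamma(shape = 1.2+6 = 7.2, rate = 1.9+24.2 = 26.1).
Mode = (α−1)/β = 6.2/26.1 = 0.238.
Mean = α/β = 7.2/26.1 = 0.276.

MAP: 0.238. Posterior mean: 0.276.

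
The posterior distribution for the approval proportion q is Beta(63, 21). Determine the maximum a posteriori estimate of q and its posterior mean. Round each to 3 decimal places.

maximum a posteriori estimate = 0.756, posterior mean = 0.750

Mode = (63−1)/(63+21−2) = 62/82 = 0.756.
Mean = 63/(63+21) = 63/84 = 0.750.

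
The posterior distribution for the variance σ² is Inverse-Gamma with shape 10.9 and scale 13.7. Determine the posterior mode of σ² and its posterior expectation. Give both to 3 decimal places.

Mode = β/(α+1) = 13.7/11.9 = 1.151.
Mean = β/(α−1) = 13.7/9.9 = 1.384.

σ²_MAP = 1.151, E[σ²|data] = 1.384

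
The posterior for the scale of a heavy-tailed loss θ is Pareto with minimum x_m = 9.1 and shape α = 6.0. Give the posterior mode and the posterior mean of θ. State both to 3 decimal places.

MAP = 9.100; posterior mean = 10.920

The Pareto density is strictly decreasing on [x_m, ∞), so the mode is x_m = 9.100.
Mean = α·x_m/(α−1) = 6.0·9.1/5.0 = 10.920.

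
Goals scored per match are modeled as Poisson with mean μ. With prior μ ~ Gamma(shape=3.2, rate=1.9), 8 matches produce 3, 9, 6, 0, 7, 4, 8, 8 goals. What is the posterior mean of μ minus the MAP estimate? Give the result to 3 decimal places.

Σ counts = 45. Posterior: Gamma(shape = 3.2+45 = 48.2, rate = 1.9+8 = 9.9).
Mode = (α−1)/β = 47.2/9.9 = 4.768.
Mean = α/β = 48.2/9.9 = 4.869.
Difference = 4.869 − 4.768 = 0.101.

0.101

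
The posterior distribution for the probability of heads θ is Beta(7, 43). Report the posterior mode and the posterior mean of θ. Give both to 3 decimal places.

Mode = (7−1)/(7+43−2) = 6/48 = 0.125.
Mean = 7/(7+43) = 7/50 = 0.140.

MAP = 0.125; posterior mean = 0.140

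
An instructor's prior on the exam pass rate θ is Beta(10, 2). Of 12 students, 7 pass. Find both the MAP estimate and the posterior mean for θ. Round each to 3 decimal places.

MAP = 0.727; posterior mean = 0.708

Posterior: Beta(10+7, 2+5) = Beta(17, 7).
Mode = (17−1)/(17+7−2) = 16/22 = 0.727.
Mean = 17/(17+7) = 17/24 = 0.708.
The mean is pulled below the mode by the posterior's left skew.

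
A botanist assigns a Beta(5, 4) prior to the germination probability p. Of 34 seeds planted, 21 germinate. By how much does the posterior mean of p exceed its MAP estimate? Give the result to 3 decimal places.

-0.005

Posterior: Beta(5+21, 4+13) = Beta(26, 17).
Mode = (26−1)/(26+17−2) = 25/41 = 0.610.
Mean = 26/(26+17) = 26/43 = 0.605.
Difference = 0.605 − 0.610 = -0.005.
Mode > mean: the posterior has a left tail.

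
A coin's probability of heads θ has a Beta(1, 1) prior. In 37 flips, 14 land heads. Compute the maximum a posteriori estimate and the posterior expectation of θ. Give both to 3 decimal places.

Posterior: Beta(1+14, 1+23) = Beta(15, 24).
Mode = (15−1)/(15+24−2) = 14/37 = 0.378.
Mean = 15/(15+24) = 15/39 = 0.385.
Right-skewed posterior ⇒ mode < mean.

maximum a posteriori estimate = 0.378, posterior expectation = 0.385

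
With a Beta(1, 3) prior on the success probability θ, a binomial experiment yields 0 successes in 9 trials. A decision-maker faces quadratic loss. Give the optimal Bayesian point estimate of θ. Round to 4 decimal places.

0.0769

Posterior: Beta(1+0, 3+9) = Beta(1, 12).
Since α = 1 ≤ 1 and β > 1, the Beta density is monotone decreasing on [0,1]; the mode is at 0.
Mean = 1/(1+12) = 0.0769.
Quadratic loss ⇒ the optimal estimator is the posterior mean.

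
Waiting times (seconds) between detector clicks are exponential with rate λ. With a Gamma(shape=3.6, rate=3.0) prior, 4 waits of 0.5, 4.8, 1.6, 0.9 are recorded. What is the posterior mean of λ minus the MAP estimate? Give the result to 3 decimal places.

Σ times = 7.8. Posterior: Gamma(shape = 3.6+4 = 7.6, rate = 3.0+7.8 = 10.8).
Mode = (α−1)/β = 6.6/10.8 = 0.611.
Mean = α/β = 7.6/10.8 = 0.704.
Difference = 0.704 − 0.611 = 0.093.

0.093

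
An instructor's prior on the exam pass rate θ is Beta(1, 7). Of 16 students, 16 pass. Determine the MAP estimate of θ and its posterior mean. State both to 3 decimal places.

Posterior: Beta(1+16, 7+0) = Beta(17, 7).
Mode = (17−1)/(17+7−2) = 16/22 = 0.727.
Mean = 17/(17+7) = 17/24 = 0.708.

θ_MAP = 0.727, E[θ|data] = 0.708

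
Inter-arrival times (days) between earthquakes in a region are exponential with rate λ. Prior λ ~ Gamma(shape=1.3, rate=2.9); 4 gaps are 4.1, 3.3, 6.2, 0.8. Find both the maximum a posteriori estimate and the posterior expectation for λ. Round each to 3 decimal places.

MAP = 0.249, posterior mean = 0.306

Σ times = 14.4. Posterior: Gamma(shape = 1.3+4 = 5.3, rate = 2.9+14.4 = 17.3).
Mode = (α−1)/β = 4.3/17.3 = 0.249.
Mean = α/β = 5.3/17.3 = 0.306.
The mean is pulled above the mode by the posterior's right skew.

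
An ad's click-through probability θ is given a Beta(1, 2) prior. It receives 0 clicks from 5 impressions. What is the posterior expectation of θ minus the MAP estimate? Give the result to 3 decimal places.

0.125

Posterior: Beta(1+0, 2+5) = Beta(1, 7).
Since α = 1 ≤ 1 and β > 1, the Beta density is monotone decreasing on [0,1]; the mode is at 0.
Mean = 1/(1+7) = 0.125.
Difference = 0.125 − 0.000 = 0.125.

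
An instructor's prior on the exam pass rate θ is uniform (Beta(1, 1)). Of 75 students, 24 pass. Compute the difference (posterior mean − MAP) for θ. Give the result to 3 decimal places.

0.005

Posterior: Beta(1+24, 1+51) = Beta(25, 52).
Mode = (25−1)/(25+52−2) = 24/75 = 0.320.
With a flat prior the MAP equals the MLE, 24/75.
Mean = 25/(25+52) = 25/77 = 0.325.
Difference = 0.325 − 0.320 = 0.005.
The posterior is right-skewed, so the mean exceeds the mode.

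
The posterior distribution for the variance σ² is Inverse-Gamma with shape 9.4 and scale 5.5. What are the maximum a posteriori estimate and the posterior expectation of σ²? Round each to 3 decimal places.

Mode = β/(α+1) = 5.5/10.4 = 0.529.
Mean = β/(α−1) = 5.5/8.4 = 0.655.

MAP = 0.529, posterior mean = 0.655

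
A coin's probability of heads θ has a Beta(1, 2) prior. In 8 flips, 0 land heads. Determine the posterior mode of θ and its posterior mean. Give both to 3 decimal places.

Posterior: Beta(1+0, 2+8) = Beta(1, 10).
Since α = 1 ≤ 1 and β > 1, the Beta density is monotone decreasing on [0,1]; the mode is at 0.
Mean = 1/(1+10) = 0.091.

MAP = 0.000, posterior mean = 0.091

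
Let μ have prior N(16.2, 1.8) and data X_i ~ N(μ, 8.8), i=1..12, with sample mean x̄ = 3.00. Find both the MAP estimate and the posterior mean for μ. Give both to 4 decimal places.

MAP = 6.8211; posterior mean = 6.8211

Posterior for μ is Normal. Precision-weighted mean: (1/1.8·16.2 + 12/8.8·3.00) / (1/1.8 + 12/8.8) = 6.8211.
A Normal posterior is symmetric, so mode = mean.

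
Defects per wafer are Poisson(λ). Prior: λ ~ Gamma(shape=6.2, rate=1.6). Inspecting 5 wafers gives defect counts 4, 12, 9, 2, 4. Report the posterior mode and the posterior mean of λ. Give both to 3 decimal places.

Σ counts = 31. Posterior: Gamma(shape = 6.2+31 = 37.2, rate = 1.6+5 = 6.6).
Mode = (α−1)/β = 36.2/6.6 = 5.485.
Mean = α/β = 37.2/6.6 = 5.636.

MAP = 5.485, posterior mean = 5.636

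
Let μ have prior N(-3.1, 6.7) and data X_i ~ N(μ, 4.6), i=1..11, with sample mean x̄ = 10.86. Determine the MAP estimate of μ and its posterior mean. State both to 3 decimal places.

Posterior for μ is Normal. Precision-weighted mean: (1/6.7·-3.1 + 11/4.6·10.86) / (1/6.7 + 11/4.6) = 10.040.
A Normal posterior is symmetric, so mode = mean.

MAP = 10.040, posterior mean = 10.040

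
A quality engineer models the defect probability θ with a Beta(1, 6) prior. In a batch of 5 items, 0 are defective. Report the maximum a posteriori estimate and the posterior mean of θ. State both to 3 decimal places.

maximum a posteriori estimate = 0.000, posterior mean = 0.083

Posterior: Beta(1+0, 6+5) = Beta(1, 11).
Since α = 1 ≤ 1 and β > 1, the Beta density is monotone decreasing on [0,1]; the mode is at 0.
Mean = 1/(1+11) = 0.083.
The posterior is right-skewed, so the mean exceeds the mode.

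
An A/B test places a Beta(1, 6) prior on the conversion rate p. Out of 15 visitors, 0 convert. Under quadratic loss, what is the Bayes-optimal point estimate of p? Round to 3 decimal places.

Posterior: Beta(1+0, 6+15) = Beta(1, 21).
Since α = 1 ≤ 1 and β > 1, the Beta density is monotone decreasing on [0,1]; the mode is at 0.
Mean = 1/(1+21) = 0.045.
Quadratic loss ⇒ the optimal estimator is the posterior mean.

0.045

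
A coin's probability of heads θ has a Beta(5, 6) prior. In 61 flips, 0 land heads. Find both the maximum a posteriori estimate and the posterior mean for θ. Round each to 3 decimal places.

Posterior: Beta(5+0, 6+61) = Beta(5, 67).
Mode = (5−1)/(5+67−2) = 4/70 = 0.057.
Mean = 5/(5+67) = 5/72 = 0.069.

MAP = 0.057, posterior mean = 0.069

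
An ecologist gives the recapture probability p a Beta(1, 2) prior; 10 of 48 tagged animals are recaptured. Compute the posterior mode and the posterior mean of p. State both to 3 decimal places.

Posterior: Beta(1+10, 2+38) = Beta(11, 40).
Mode = (11−1)/(11+40−2) = 10/49 = 0.204.
Mean = 11/(11+40) = 11/51 = 0.216.

posterior mode = 0.204, posterior mean = 0.216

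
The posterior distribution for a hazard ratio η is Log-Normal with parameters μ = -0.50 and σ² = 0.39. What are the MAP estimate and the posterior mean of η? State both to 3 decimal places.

η_MAP = 0.411, E[η|data] = 0.737

Mode = exp(μ − σ²) = exp(-0.89) = 0.411.
Mean = exp(μ + σ²/2) = exp(-0.305) = 0.737.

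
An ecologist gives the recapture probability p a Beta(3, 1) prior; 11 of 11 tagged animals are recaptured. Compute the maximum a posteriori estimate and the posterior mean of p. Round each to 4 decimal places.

Posterior: Beta(3+11, 1+0) = Beta(14, 1).
Since β = 1 ≤ 1 and α > 1, the Beta density is monotone increasing on [0,1]; the mode is at 1.
Mean = 14/(14+1) = 0.9333.

MAP = 1.0000; posterior mean = 0.9333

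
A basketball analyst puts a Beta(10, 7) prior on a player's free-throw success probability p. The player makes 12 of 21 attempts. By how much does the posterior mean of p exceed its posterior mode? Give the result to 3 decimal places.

Posterior: Beta(10+12, 7+9) = Beta(22, 16).
Mode = (22−1)/(22+16−2) = 21/36 = 0.583.
Mean = 22/(22+16) = 22/38 = 0.579.
Difference = 0.579 − 0.583 = -0.004.

-0.004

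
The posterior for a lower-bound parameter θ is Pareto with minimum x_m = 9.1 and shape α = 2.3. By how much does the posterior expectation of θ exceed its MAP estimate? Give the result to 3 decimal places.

7.000

The Pareto density is strictly decreasing on [x_m, ∞), so the mode is x_m = 9.100.
Mean = α·x_m/(α−1) = 2.3·9.1/1.3 = 16.100.
Difference = 16.100 − 9.100 = 7.000.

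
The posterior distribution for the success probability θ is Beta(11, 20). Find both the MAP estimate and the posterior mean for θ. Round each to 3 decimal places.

θ_MAP = 0.345, E[θ|data] = 0.355

Mode = (11−1)/(11+20−2) = 10/29 = 0.345.
Mean = 11/(11+20) = 11/31 = 0.355.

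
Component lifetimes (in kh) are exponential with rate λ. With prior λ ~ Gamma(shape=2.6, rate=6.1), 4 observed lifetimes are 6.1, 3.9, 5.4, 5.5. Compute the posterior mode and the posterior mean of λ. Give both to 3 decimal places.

Σ times = 20.9. Posterior: Gamma(shape = 2.6+4 = 6.6, rate = 6.1+20.9 = 27.0).
Mode = (α−1)/β = 5.6/27.0 = 0.207.
Mean = α/β = 6.6/27.0 = 0.244.

λ_MAP = 0.207, E[λ|data] = 0.244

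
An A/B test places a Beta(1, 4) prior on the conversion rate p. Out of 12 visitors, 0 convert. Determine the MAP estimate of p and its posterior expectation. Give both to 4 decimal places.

Posterior: Beta(1+0, 4+12) = Beta(1, 16).
Since α = 1 ≤ 1 and β > 1, the Beta density is monotone decreasing on [0,1]; the mode is at 0.
Mean = 1/(1+16) = 0.0588.

p_MAP = 0.0000, E[p|data] = 0.0588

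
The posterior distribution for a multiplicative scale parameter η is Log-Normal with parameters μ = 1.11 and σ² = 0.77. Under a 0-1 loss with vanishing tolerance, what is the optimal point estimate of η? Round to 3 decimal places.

1.405

Mode = exp(μ − σ²) = exp(0.34) = 1.405.
Mean = exp(μ + σ²/2) = exp(1.495) = 4.459.
This is the posterior mode — the MAP estimate.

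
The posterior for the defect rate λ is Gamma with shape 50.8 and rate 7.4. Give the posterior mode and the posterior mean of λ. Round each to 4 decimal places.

Mode = (α−1)/β = 49.8/7.4 = 6.7297.
Mean = α/β = 50.8/7.4 = 6.8649.
Mean > mode: the posterior has a right tail.

MAP = 6.7297; posterior mean = 6.8649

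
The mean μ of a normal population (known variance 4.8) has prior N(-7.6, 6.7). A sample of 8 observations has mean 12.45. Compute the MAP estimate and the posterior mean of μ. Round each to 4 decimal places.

MAP = 10.8021, posterior mean = 10.8021

Posterior for μ is Normal. Precision-weighted mean: (1/6.7·-7.6 + 8/4.8·12.45) / (1/6.7 + 8/4.8) = 10.8021.
A Normal posterior is symmetric, so mode = mean.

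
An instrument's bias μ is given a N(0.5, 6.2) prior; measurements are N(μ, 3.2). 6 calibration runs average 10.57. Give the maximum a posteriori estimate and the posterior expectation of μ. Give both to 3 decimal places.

Posterior for μ is Normal. Precision-weighted mean: (1/6.2·0.5 + 6/3.2·10.57) / (1/6.2 + 6/3.2) = 9.772.
A Normal posterior is symmetric, so mode = mean.

MAP = 9.772; posterior mean = 9.772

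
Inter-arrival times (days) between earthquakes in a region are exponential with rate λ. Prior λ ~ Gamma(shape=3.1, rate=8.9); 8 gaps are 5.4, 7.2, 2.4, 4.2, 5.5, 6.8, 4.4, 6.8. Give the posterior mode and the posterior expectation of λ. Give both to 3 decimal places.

Σ times = 42.7. Posterior: Gamma(shape = 3.1+8 = 11.1, rate = 8.9+42.7 = 51.6).
Mode = (α−1)/β = 10.1/51.6 = 0.196.
Mean = α/β = 11.1/51.6 = 0.215.

MAP = 0.196; posterior mean = 0.215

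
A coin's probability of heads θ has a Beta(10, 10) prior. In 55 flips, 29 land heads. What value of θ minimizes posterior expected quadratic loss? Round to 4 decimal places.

Posterior: Beta(10+29, 10+26) = Beta(39, 36).
Mode = (39−1)/(39+36−2) = 38/73 = 0.5205.
Mean = 39/(39+36) = 39/75 = 0.5200.
Quadratic loss ⇒ the optimal estimator is the posterior mean.

0.5200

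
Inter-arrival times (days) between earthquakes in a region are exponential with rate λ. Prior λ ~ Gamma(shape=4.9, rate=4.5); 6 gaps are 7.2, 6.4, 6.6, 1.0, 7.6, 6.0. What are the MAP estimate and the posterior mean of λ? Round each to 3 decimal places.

MAP = 0.252, posterior mean = 0.277

Σ times = 34.8. Posterior: Gamma(shape = 4.9+6 = 10.9, rate = 4.5+34.8 = 39.3).
Mode = (α−1)/β = 9.9/39.3 = 0.252.
Mean = α/β = 10.9/39.3 = 0.277.
The posterior is right-skewed, so the mean exceeds the mode.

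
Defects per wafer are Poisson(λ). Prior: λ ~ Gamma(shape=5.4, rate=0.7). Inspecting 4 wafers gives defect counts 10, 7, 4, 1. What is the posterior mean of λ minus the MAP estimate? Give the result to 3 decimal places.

Σ counts = 22. Posterior: Gamma(shape = 5.4+22 = 27.4, rate = 0.7+4 = 4.7).
Mode = (α−1)/β = 26.4/4.7 = 5.617.
Mean = α/β = 27.4/4.7 = 5.830.
Difference = 5.830 − 5.617 = 0.213.

0.213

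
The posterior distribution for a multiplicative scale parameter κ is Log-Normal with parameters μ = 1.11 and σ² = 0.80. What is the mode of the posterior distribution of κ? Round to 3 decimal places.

1.363

Mode = exp(μ − σ²) = exp(0.31) = 1.363.
Mean = exp(μ + σ²/2) = exp(1.510) = 4.527.
This is the posterior mode — the MAP estimate.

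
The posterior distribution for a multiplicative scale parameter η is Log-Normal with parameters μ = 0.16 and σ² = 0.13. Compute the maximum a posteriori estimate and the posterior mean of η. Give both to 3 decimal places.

maximum a posteriori estimate = 1.030, posterior mean = 1.252

Mode = exp(μ − σ²) = exp(0.03) = 1.030.
Mean = exp(μ + σ²/2) = exp(0.225) = 1.252.
The posterior is right-skewed, so the mean exceeds the mode.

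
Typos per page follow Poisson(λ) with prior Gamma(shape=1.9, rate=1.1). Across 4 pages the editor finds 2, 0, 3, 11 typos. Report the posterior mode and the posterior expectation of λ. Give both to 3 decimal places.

Σ counts = 16. Posterior: Gamma(shape = 1.9+16 = 17.9, rate = 1.1+4 = 5.1).
Mode = (α−1)/β = 16.9/5.1 = 3.314.
Mean = α/β = 17.9/5.1 = 3.510.

MAP = 3.314; posterior mean = 3.510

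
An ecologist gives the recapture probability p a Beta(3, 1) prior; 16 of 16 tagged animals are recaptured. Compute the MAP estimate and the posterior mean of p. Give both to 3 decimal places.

MAP = 1.000; posterior mean = 0.950

Posterior: Beta(3+16, 1+0) = Beta(19, 1).
Since β = 1 ≤ 1 and α > 1, the Beta density is monotone increasing on [0,1]; the mode is at 1.
Mean = 19/(19+1) = 0.950.
Left-skewed posterior ⇒ mean < mode.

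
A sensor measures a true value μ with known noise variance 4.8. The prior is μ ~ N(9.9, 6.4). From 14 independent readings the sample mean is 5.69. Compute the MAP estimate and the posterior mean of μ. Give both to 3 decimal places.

MAP = 5.904, posterior mean = 5.904

Posterior for μ is Normal. Precision-weighted mean: (1/6.4·9.9 + 14/4.8·5.69) / (1/6.4 + 14/4.8) = 5.904.
A Normal posterior is symmetric, so mode = mean.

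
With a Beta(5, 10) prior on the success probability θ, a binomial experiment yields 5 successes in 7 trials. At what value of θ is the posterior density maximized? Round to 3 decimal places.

0.450

Posterior: Beta(5+5, 10+2) = Beta(10, 12).
Mode = (10−1)/(10+12−2) = 9/20 = 0.450.
Mean = 10/(10+12) = 10/22 = 0.455.
This is the posterior mode — the MAP estimate.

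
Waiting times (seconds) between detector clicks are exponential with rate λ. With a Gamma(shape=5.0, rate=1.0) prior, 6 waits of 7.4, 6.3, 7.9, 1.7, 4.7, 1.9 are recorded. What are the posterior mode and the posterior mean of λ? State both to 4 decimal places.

MAP = 0.3236; posterior mean = 0.3560

Σ times = 29.9. Posterior: Gamma(shape = 5.0+6 = 11.0, rate = 1.0+29.9 = 30.9).
Mode = (α−1)/β = 10.0/30.9 = 0.3236.
Mean = α/β = 11.0/30.9 = 0.3560.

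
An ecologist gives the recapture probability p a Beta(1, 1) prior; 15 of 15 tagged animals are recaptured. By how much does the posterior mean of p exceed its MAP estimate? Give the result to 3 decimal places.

-0.059

Posterior: Beta(1+15, 1+0) = Beta(16, 1).
Since β = 1 ≤ 1 and α > 1, the Beta density is monotone increasing on [0,1]; the mode is at 1.
Mean = 16/(16+1) = 0.941.
Difference = 0.941 − 1.000 = -0.059.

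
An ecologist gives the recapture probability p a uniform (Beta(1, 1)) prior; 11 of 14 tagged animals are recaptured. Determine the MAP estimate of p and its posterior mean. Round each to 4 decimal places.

p_MAP = 0.7857, E[p|data] = 0.7500

Posterior: Beta(1+11, 1+3) = Beta(12, 4).
Mode = (12−1)/(12+4−2) = 11/14 = 0.7857.
Mean = 12/(12+4) = 12/16 = 0.7500.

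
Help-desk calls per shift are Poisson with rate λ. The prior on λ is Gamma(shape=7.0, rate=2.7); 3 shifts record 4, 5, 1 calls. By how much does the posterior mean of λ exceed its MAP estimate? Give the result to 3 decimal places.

Σ counts = 10. Posterior: Gamma(shape = 7.0+10 = 17.0, rate = 2.7+3 = 5.7).
Mode = (α−1)/β = 16.0/5.7 = 2.807.
Mean = α/β = 17.0/5.7 = 2.982.
Difference = 2.982 − 2.807 = 0.175.
Right-skewed posterior ⇒ mode < mean.

0.175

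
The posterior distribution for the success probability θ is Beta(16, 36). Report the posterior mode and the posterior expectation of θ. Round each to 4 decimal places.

Mode = (16−1)/(16+36−2) = 15/50 = 0.3000.
Mean = 16/(16+36) = 16/52 = 0.3077.

posterior mode = 0.3000, posterior expectation = 0.3077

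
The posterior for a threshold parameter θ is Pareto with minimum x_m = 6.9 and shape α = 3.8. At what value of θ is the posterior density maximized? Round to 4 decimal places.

The Pareto density is strictly decreasing on [x_m, ∞), so the mode is x_m = 6.9000.
Mean = α·x_m/(α−1) = 3.8·6.9/2.8 = 9.3643.
This is the posterior mode — the MAP estimate.

6.9000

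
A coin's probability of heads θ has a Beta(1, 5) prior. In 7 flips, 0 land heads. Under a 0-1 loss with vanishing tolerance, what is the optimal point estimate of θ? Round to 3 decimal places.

0.000

Posterior: Beta(1+0, 5+7) = Beta(1, 12).
Since α = 1 ≤ 1 and β > 1, the Beta density is monotone decreasing on [0,1]; the mode is at 0.
Mean = 1/(1+12) = 0.077.
This is the posterior mode — the MAP estimate.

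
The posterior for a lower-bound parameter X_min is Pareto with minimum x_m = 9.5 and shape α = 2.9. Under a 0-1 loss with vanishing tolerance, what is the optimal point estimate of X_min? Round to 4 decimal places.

9.5000

The Pareto density is strictly decreasing on [x_m, ∞), so the mode is x_m = 9.5000.
Mean = α·x_m/(α−1) = 2.9·9.5/1.9 = 14.5000.
This is the posterior mode — the MAP estimate.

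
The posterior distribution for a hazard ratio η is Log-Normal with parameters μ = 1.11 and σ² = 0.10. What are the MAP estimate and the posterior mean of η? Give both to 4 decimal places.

Mode = exp(μ − σ²) = exp(1.01) = 2.7456.
Mean = exp(μ + σ²/2) = exp(1.160) = 3.1899.

η_MAP = 2.7456, E[η|data] = 3.1899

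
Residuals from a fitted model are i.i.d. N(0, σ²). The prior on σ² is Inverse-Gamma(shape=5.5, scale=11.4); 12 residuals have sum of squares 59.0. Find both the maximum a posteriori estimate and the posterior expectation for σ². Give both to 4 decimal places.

MAP = 3.2720, posterior mean = 3.8952

Posterior: Inverse-Gamma(shape = 5.5+12/2 = 11.5, scale = 11.4+59.0/2 = 40.9).
Mode = β/(α+1) = 40.9/12.5 = 3.2720.
Mean = β/(α−1) = 40.9/10.5 = 3.8952.
The mean is pulled above the mode by the posterior's right skew.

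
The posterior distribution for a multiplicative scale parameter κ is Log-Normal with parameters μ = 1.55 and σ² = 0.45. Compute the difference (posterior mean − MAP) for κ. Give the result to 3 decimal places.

Mode = exp(μ − σ²) = exp(1.10) = 3.004.
Mean = exp(μ + σ²/2) = exp(1.775) = 5.900.
Difference = 5.900 − 3.004 = 2.896.

2.896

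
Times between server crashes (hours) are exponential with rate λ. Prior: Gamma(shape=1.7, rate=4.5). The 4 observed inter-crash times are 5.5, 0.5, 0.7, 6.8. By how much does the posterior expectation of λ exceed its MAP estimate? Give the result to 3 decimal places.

0.056

Σ times = 13.5. Posterior: Gamma(shape = 1.7+4 = 5.7, rate = 4.5+13.5 = 18.0).
Mode = (α−1)/β = 4.7/18.0 = 0.261.
Mean = α/β = 5.7/18.0 = 0.317.
Difference = 0.317 − 0.261 = 0.056.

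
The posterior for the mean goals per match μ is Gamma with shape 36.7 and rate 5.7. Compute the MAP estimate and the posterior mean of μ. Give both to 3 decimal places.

Mode = (α−1)/β = 35.7/5.7 = 6.263.
Mean = α/β = 36.7/5.7 = 6.439.

MAP: 6.263. Posterior mean: 6.439.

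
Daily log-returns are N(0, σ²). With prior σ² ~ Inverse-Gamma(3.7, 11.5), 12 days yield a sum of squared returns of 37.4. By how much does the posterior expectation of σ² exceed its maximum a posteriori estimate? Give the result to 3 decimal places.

0.649

Posterior: Inverse-Gamma(shape = 3.7+12/2 = 9.7, scale = 11.5+37.4/2 = 30.2).
Mode = β/(α+1) = 30.2/10.7 = 2.822.
Mean = β/(α−1) = 30.2/8.7 = 3.471.
Difference = 3.471 − 2.822 = 0.649.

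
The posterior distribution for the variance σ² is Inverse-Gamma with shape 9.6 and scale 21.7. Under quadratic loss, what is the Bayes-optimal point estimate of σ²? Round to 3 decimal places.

Mode = β/(α+1) = 21.7/10.6 = 2.047.
Mean = β/(α−1) = 21.7/8.6 = 2.523.
Quadratic loss ⇒ the optimal estimator is the posterior mean.

2.523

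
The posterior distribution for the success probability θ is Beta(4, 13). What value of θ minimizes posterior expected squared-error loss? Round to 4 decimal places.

0.2353

Mode = (4−1)/(4+13−2) = 3/15 = 0.2000.
Mean = 4/(4+13) = 4/17 = 0.2353.
Squared-error loss ⇒ the optimal estimator is the posterior mean.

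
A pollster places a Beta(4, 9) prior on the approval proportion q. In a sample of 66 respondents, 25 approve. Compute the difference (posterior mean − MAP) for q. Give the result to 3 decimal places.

0.003

Posterior: Beta(4+25, 9+41) = Beta(29, 50).
Mode = (29−1)/(29+50−2) = 28/77 = 0.364.
Mean = 29/(29+50) = 29/79 = 0.367.
Difference = 0.367 − 0.364 = 0.003.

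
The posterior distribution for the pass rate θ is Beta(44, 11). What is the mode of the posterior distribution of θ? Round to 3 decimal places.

Mode = (44−1)/(44+11−2) = 43/53 = 0.811.
Mean = 44/(44+11) = 44/55 = 0.800.
This is the posterior mode — the MAP estimate.

0.811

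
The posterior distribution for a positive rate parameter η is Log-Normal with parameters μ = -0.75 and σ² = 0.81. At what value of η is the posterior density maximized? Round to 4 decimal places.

Mode = exp(μ − σ²) = exp(-1.56) = 0.2101.
Mean = exp(μ + σ²/2) = exp(-0.345) = 0.7082.
This is the posterior mode — the MAP estimate.

0.2101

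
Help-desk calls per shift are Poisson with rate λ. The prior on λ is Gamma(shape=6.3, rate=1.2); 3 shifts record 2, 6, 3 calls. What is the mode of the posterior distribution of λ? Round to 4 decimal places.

Σ counts = 11. Posterior: Gamma(shape = 6.3+11 = 17.3, rate = 1.2+3 = 4.2).
Mode = (α−1)/β = 16.3/4.2 = 3.8810.
Mean = α/β = 17.3/4.2 = 4.1190.
This is the posterior mode — the MAP estimate.

3.8810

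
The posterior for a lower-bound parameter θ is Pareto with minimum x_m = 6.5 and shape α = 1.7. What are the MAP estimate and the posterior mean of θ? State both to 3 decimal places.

MAP: 6.500. Posterior mean: 15.786.

The Pareto density is strictly decreasing on [x_m, ∞), so the mode is x_m = 6.500.
Mean = α·x_m/(α−1) = 1.7·6.5/0.7 = 15.786.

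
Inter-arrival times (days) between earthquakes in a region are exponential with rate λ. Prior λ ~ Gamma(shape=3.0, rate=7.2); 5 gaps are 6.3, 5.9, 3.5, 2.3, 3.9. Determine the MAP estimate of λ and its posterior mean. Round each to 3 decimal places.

λ_MAP = 0.241, E[λ|data] = 0.275

Σ times = 21.9. Posterior: Gamma(shape = 3.0+5 = 8.0, rate = 7.2+21.9 = 29.1).
Mode = (α−1)/β = 7.0/29.1 = 0.241.
Mean = α/β = 8.0/29.1 = 0.275.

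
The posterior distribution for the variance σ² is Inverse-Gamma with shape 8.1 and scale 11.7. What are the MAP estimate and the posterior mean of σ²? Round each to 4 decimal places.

MAP estimate = 1.2857, posterior mean = 1.6479

Mode = β/(α+1) = 11.7/9.1 = 1.2857.
Mean = β/(α−1) = 11.7/7.1 = 1.6479.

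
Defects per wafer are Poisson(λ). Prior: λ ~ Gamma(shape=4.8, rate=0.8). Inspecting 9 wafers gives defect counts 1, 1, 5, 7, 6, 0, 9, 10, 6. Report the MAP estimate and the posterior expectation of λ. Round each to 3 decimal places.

MAP = 4.980; posterior mean = 5.082

Σ counts = 45. Posterior: Gamma(shape = 4.8+45 = 49.8, rate = 0.8+9 = 9.8).
Mode = (α−1)/β = 48.8/9.8 = 4.980.
Mean = α/β = 49.8/9.8 = 5.082.
The posterior is right-skewed, so the mean exceeds the mode.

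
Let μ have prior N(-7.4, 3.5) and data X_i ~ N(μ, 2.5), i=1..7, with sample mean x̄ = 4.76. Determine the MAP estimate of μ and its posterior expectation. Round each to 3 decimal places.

MAP = 3.634, posterior mean = 3.634

Posterior for μ is Normal. Precision-weighted mean: (1/3.5·-7.4 + 7/2.5·4.76) / (1/3.5 + 7/2.5) = 3.634.
A Normal posterior is symmetric, so mode = mean.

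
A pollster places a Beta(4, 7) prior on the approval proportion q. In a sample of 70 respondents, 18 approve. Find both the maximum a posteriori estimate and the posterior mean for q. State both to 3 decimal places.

Posterior: Beta(4+18, 7+52) = Beta(22, 59).
Mode = (22−1)/(22+59−2) = 21/79 = 0.266.
Mean = 22/(22+59) = 22/81 = 0.272.

MAP = 0.266; posterior mean = 0.272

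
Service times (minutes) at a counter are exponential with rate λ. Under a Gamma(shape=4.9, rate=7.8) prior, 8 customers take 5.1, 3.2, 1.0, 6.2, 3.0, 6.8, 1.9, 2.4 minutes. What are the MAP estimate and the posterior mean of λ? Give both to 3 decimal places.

MAP = 0.318; posterior mean = 0.345

Σ times = 29.6. Posterior: Gamma(shape = 4.9+8 = 12.9, rate = 7.8+29.6 = 37.4).
Mode = (α−1)/β = 11.9/37.4 = 0.318.
Mean = α/β = 12.9/37.4 = 0.345.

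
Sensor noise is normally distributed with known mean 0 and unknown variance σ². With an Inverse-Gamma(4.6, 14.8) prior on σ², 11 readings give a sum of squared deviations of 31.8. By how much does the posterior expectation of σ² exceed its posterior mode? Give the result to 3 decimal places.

0.608

Posterior: Inverse-Gamma(shape = 4.6+11/2 = 10.1, scale = 14.8+31.8/2 = 30.7).
Mode = β/(α+1) = 30.7/11.1 = 2.766.
Mean = β/(α−1) = 30.7/9.1 = 3.374.
Difference = 3.374 − 2.766 = 0.608.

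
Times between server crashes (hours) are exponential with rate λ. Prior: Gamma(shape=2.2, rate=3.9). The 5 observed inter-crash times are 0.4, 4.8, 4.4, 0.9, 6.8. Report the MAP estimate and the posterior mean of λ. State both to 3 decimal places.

Σ times = 17.3. Posterior: Gamma(shape = 2.2+5 = 7.2, rate = 3.9+17.3 = 21.2).
Mode = (α−1)/β = 6.2/21.2 = 0.292.
Mean = α/β = 7.2/21.2 = 0.340.

MAP estimate = 0.292, posterior mean = 0.340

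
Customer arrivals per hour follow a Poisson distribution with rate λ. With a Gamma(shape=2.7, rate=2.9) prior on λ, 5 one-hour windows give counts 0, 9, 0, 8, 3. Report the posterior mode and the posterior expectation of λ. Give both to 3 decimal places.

MAP = 2.747; posterior mean = 2.873

Σ counts = 20. Posterior: Gamma(shape = 2.7+20 = 22.7, rate = 2.9+5 = 7.9).
Mode = (α−1)/β = 21.7/7.9 = 2.747.
Mean = α/β = 22.7/7.9 = 2.873.
The mean is pulled above the mode by the posterior's right skew.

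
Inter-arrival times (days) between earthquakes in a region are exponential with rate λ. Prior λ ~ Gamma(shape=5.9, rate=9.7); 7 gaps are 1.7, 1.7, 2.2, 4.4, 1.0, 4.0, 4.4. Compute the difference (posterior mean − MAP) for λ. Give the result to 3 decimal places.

Σ times = 19.4. Posterior: Gamma(shape = 5.9+7 = 12.9, rate = 9.7+19.4 = 29.1).
Mode = (α−1)/β = 11.9/29.1 = 0.409.
Mean = α/β = 12.9/29.1 = 0.443.
Difference = 0.443 − 0.409 = 0.034.
Mean > mode: the posterior has a right tail.

0.034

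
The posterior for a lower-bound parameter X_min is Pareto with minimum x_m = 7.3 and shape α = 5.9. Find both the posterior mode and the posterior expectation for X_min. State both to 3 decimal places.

MAP = 7.300, posterior mean = 8.790

The Pareto density is strictly decreasing on [x_m, ∞), so the mode is x_m = 7.300.
Mean = α·x_m/(α−1) = 5.9·7.3/4.9 = 8.790.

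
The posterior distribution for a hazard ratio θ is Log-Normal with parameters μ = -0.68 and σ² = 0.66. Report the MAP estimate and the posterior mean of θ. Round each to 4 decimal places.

MAP estimate = 0.2618, posterior mean = 0.7047

Mode = exp(μ − σ²) = exp(-1.34) = 0.2618.
Mean = exp(μ + σ²/2) = exp(-0.350) = 0.7047.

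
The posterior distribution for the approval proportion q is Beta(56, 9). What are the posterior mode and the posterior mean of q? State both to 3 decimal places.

Mode = (56−1)/(56+9−2) = 55/63 = 0.873.
Mean = 56/(56+9) = 56/65 = 0.862.
Mode > mean: the posterior has a left tail.

MAP = 0.873; posterior mean = 0.862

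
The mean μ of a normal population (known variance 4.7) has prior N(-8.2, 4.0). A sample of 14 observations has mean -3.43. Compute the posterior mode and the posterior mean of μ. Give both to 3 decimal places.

Posterior for μ is Normal. Precision-weighted mean: (1/4.0·-8.2 + 14/4.7·-3.43) / (1/4.0 + 14/4.7) = -3.799.
A Normal posterior is symmetric, so mode = mean.

posterior mode = -3.799, posterior mean = -3.799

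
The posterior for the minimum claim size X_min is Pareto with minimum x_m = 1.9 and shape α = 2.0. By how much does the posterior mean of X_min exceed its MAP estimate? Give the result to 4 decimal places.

1.9000

The Pareto density is strictly decreasing on [x_m, ∞), so the mode is x_m = 1.9000.
Mean = α·x_m/(α−1) = 2.0·1.9/1.0 = 3.8000.
Difference = 3.8000 − 1.9000 = 1.9000.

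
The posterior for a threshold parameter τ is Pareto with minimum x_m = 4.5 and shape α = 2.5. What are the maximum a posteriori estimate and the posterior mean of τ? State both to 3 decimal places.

τ_MAP = 4.500, E[τ|data] = 7.500

The Pareto density is strictly decreasing on [x_m, ∞), so the mode is x_m = 4.500.
Mean = α·x_m/(α−1) = 2.5·4.5/1.5 = 7.500.
Right-skewed posterior ⇒ mode < mean.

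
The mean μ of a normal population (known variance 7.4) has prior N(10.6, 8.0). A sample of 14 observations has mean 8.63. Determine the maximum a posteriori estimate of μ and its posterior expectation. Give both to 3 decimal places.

MAP = 8.752, posterior mean = 8.752

Posterior for μ is Normal. Precision-weighted mean: (1/8.0·10.6 + 14/7.4·8.63) / (1/8.0 + 14/7.4) = 8.752.
A Normal posterior is symmetric, so mode = mean.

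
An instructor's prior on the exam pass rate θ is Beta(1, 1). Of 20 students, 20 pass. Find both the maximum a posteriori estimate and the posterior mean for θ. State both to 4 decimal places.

MAP = 1.0000, posterior mean = 0.9545

Posterior: Beta(1+20, 1+0) = Beta(21, 1).
Since β = 1 ≤ 1 and α > 1, the Beta density is monotone increasing on [0,1]; the mode is at 1.
Mean = 21/(21+1) = 0.9545.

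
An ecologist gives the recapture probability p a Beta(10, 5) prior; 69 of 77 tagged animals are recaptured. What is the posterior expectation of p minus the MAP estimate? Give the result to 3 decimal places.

-0.008

Posterior: Beta(10+69, 5+8) = Beta(79, 13).
Mode = (79−1)/(79+13−2) = 78/90 = 0.867.
Mean = 79/(79+13) = 79/92 = 0.859.
Difference = 0.859 − 0.867 = -0.008.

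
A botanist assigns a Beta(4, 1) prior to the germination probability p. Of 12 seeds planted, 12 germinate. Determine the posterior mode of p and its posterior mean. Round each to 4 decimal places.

MAP: 1.0000. Posterior mean: 0.9412.

Posterior: Beta(4+12, 1+0) = Beta(16, 1).
Since β = 1 ≤ 1 and α > 1, the Beta density is monotone increasing on [0,1]; the mode is at 1.
Mean = 16/(16+1) = 0.9412.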